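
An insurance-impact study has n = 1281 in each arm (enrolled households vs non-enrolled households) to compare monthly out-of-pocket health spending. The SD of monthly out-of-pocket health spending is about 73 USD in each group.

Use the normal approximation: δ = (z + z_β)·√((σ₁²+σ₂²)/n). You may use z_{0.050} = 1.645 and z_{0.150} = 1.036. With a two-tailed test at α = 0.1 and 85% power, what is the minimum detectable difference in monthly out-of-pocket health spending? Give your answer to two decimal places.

δ = (z_{α/2} + z_β) · √((σ₁²+σ₂²)/n)
  = (1.645 + 1.036) · √(10658/1281)
  = 2.681 · √8.3201
  = 2.681 · 2.8845
  = 7.7332

Minimum detectable difference ≈ 7.73 USD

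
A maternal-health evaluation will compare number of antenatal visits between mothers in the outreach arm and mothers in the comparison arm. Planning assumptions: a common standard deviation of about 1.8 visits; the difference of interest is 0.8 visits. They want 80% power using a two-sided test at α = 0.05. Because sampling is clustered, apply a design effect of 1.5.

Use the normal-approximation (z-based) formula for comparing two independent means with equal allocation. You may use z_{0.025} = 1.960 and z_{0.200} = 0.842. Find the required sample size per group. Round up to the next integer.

n = (z_{α/2} + z_β)² · (σ₁² + σ₂²) / δ²
  = (1.960 + 0.842)² · (2·1.8² = 6.48) / 0.8²
  = 7.8512 · 6.48 / 0.64
  = 79.49
Design effect: 1.5 × 79.49 = 119.24.
Round up → n = 120 per group.

n = 120 per group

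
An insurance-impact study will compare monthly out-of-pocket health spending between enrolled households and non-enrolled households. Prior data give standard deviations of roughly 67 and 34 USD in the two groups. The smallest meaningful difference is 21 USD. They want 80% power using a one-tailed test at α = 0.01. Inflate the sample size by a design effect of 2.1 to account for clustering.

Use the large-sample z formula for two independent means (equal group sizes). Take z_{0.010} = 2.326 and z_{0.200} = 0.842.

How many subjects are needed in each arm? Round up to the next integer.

n = 270 per group

n = (z_α + z_β)² · (σ₁² + σ₂²) / δ²
  = (2.326 + 0.842)² · (67² + 34² = 5645) / 21²
  = 10.0362 · 5645 / 441
  = 128.47
Design effect: 2.1 × 128.47 = 269.78.
Round up → n = 270 per group.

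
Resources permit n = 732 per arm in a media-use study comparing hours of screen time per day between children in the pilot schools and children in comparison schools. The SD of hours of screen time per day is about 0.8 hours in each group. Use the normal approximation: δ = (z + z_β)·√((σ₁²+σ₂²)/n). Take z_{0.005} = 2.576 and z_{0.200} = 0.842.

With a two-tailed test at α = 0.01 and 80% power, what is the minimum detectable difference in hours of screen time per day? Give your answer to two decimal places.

Minimum detectable difference ≈ 0.14 hours

δ = (z_{α/2} + z_β) · √((σ₁²+σ₂²)/n)
  = (2.576 + 0.842) · √(1.28/732)
  = 3.418 · √0.00175
  = 3.418 · 0.0418
  = 0.1429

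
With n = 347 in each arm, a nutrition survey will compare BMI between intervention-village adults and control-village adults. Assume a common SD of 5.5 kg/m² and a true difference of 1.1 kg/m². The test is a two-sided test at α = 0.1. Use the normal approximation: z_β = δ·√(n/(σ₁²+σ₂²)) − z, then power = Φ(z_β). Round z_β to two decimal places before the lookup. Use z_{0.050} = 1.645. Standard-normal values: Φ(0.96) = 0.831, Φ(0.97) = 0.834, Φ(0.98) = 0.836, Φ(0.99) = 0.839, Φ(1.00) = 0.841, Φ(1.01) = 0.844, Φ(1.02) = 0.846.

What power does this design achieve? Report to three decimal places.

Power ≈ 0.839

z_β = δ·√(n/(σ₁²+σ₂²)) − z_{α/2}
    = 1.1 · √(347/60.5) − 1.645
    = 1.1 · 2.39490 − 1.645
    = 2.6344 − 1.645 = 0.9894 → 0.99
Power = Φ(0.99) = 0.839.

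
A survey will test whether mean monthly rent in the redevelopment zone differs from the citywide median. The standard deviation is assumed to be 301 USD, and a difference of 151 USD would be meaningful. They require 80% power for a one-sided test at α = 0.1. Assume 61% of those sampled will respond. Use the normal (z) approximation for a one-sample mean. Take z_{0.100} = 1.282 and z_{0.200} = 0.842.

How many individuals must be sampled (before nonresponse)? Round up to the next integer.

n = (z_α + z_β)² · σ² / δ²
  = (1.282 + 0.842)² · 301² / 151²
  = 4.5114 · 90601 / 22801
  = 17.93
Adjust for 61% response: 17.93 / 0.61 = 29.39.
Round up → n = 30.

n = 30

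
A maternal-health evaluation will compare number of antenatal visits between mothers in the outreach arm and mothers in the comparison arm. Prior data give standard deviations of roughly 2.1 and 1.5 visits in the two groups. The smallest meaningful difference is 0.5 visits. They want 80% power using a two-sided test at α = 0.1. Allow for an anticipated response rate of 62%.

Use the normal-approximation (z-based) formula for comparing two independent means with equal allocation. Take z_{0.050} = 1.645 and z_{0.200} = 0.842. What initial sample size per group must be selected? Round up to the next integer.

n = (z_{α/2} + z_β)² · (σ₁² + σ₂²) / δ²
  = (1.645 + 0.842)² · (2.1² + 1.5² = 6.66) / 0.5²
  = 6.1852 · 6.66 / 0.25
  = 164.77
Adjust for 62% response: 164.77 / 0.62 = 265.76.
Round up → n = 266 per group.

n = 266 per group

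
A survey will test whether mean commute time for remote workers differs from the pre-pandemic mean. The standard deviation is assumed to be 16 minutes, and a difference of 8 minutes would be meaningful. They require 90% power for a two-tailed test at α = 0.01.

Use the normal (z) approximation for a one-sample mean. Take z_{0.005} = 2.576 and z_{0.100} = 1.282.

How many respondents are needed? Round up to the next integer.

n = (z_{α/2} + z_β)² · σ² / δ²
  = (2.576 + 1.282)² · 16² / 8²
  = 14.8842 · 256 / 64
  = 59.54
Round up → n = 60.

n = 60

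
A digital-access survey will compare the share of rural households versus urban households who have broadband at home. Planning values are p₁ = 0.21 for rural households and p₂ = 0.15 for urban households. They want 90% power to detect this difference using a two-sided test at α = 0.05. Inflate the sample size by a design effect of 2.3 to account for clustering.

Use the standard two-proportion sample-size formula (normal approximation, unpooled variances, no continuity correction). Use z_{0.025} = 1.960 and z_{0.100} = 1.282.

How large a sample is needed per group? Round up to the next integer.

n = (z_{α/2} + z_β)² · [p₁(1−p₁) + p₂(1−p₂)] / (p₁ − p₂)²
  = (1.960 + 1.282)² · (0.21·0.79 + 0.15·0.85) / (0.06)²
  = (3.242)² · (0.1659 + 0.1275) / 0.0036
  = 10.5106 · 0.2934 / 0.0036
  = 856.61
Design effect: 2.3 × 856.61 = 1970.21.
Round up → n = 1971 per group.

n = 1971 per group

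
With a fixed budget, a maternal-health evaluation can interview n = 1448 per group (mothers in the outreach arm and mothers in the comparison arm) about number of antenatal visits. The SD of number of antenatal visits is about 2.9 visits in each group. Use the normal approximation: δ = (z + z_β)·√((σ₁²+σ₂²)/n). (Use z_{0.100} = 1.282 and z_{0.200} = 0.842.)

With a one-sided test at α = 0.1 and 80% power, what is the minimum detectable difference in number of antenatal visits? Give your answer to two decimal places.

Minimum detectable difference ≈ 0.23 visits

δ = (z_α + z_β) · √((σ₁²+σ₂²)/n)
  = (1.282 + 0.842) · √(16.82/1448)
  = 2.124 · √0.01162
  = 2.124 · 0.1078
  = 0.2289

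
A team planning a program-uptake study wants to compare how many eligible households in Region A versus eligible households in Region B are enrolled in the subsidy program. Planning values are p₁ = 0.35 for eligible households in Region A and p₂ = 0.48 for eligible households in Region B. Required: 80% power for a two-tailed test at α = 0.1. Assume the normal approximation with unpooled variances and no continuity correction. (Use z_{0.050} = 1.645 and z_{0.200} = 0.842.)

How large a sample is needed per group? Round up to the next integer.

n = 175 per group

n = (z_{α/2} + z_β)² · [p₁(1−p₁) + p₂(1−p₂)] / (p₁ − p₂)²
  = (1.645 + 0.842)² · (0.35·0.65 + 0.48·0.52) / (-0.13)²
  = (2.487)² · (0.2275 + 0.2496) / 0.0169
  = 6.1852 · 0.4771 / 0.0169
  = 174.61
Round up → n = 175 per group.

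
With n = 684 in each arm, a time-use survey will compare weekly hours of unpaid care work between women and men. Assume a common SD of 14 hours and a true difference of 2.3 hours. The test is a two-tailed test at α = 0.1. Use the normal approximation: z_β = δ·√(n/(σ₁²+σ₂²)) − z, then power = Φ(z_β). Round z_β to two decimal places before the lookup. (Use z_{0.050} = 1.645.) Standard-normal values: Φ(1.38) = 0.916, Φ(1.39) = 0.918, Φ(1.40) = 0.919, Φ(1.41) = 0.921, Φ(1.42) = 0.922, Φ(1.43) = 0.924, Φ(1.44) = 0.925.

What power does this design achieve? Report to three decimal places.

z_β = δ·√(n/(σ₁²+σ₂²)) − z_{α/2}
    = 2.3 · √(684/392) − 1.645
    = 2.3 · 1.32095 − 1.645
    = 3.0382 − 1.645 = 1.3932 → 1.39
Power = Φ(1.39) = 0.918.

Power ≈ 0.918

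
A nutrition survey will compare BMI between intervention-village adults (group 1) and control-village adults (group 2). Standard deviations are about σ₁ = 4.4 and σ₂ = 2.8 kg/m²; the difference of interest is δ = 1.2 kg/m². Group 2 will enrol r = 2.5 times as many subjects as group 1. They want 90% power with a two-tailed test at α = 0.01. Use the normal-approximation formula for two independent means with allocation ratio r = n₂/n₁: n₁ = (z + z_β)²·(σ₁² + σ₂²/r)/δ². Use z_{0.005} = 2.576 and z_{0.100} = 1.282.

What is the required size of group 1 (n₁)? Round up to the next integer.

n₁ = (z_{α/2} + z_β)² · (σ₁² + σ₂²/r) / δ²
   = (2.576 + 1.282)² · (4.4² + 2.8²/2.5) / 1.2²
   = 14.8842 · (19.36 + 3.136) / 1.44
   = 14.8842 · 22.496 / 1.44
   = 232.52
Round up → n₁ = 233; n₂ = r·n₁ = 2.5 × 233 = 583.

n₁ = 233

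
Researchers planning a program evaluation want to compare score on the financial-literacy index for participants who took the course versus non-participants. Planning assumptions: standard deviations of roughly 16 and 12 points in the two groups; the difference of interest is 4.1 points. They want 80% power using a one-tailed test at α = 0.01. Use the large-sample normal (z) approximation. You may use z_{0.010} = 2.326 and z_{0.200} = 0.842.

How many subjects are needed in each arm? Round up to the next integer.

n = 239 per group

n = (z_α + z_β)² · (σ₁² + σ₂²) / δ²
  = (2.326 + 0.842)² · (16² + 12² = 400) / 4.1²
  = 10.0362 · 400 / 16.81
  = 238.82
Round up → n = 239 per group.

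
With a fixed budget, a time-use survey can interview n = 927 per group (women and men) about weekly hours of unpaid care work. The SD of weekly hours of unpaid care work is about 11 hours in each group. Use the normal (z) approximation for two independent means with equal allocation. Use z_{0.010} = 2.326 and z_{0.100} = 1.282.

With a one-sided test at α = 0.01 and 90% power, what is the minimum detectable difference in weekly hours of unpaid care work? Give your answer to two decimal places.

δ = (z_α + z_β) · √((σ₁²+σ₂²)/n)
  = (2.326 + 1.282) · √(242/927)
  = 3.608 · √0.26106
  = 3.608 · 0.5109
  = 1.8435

Minimum detectable difference ≈ 1.84 hours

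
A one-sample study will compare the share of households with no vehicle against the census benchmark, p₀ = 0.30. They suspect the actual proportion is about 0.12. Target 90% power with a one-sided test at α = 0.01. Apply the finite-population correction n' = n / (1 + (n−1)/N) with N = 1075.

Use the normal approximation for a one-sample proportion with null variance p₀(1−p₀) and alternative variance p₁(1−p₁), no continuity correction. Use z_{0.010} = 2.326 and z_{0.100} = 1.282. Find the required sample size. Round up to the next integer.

n = [z_α·√(p₀q₀) + z_β·√(p₁q₁)]² / (p₁ − p₀)²
  = [2.326·√(0.30·0.70) + 1.282·√(0.12·0.88)]² / (-0.18)²
  = [2.326·0.4583 + 1.282·0.3250]² / 0.0324
  = [1.4825]² / 0.0324
  = 67.83
Finite-population correction (N = 1075): 67.83 / (1 + (67.83 − 1)/1075) = 63.86.
Round up → n = 64.

n = 64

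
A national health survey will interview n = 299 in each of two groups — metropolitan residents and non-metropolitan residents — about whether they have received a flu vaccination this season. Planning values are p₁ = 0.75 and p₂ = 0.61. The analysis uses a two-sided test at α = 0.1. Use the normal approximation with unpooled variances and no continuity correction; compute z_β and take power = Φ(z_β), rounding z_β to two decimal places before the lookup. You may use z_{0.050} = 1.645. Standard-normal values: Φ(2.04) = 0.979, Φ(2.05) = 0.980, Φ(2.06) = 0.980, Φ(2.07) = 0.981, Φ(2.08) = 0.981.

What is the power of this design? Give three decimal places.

z_β = |p₁−p₂|·√(n/[p₁q₁+p₂q₂]) − z_{α/2}
    = 0.14 · √(299/0.4254) − 1.645
    = 0.14 · 26.5117 − 1.645
    = 3.7116 − 1.645 = 2.0666 → 2.07
Power = Φ(2.07) = 0.981.

Power ≈ 0.981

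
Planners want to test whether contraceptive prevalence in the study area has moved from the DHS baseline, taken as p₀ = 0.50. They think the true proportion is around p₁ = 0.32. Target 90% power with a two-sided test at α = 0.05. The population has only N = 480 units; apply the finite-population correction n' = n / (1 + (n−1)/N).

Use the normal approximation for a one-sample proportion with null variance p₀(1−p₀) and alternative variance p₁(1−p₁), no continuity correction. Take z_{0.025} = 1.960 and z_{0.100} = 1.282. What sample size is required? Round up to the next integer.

n = [z_{α/2}·√(p₀q₀) + z_β·√(p₁q₁)]² / (p₁ − p₀)²
  = [1.960·√(0.50·0.50) + 1.282·√(0.32·0.68)]² / (-0.18)²
  = [1.960·0.5000 + 1.282·0.4665]² / 0.0324
  = [1.5780]² / 0.0324
  = 76.86
Finite-population correction (N = 480): 76.86 / (1 + (76.86 − 1)/480) = 66.37.
Round up → n = 67.

n = 67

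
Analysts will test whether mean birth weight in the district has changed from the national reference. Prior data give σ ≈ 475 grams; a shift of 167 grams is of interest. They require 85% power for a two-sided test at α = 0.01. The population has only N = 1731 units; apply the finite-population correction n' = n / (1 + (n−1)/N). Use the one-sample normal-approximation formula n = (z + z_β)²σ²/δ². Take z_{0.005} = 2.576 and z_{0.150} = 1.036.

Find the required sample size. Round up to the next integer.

n = 100

n = (z_{α/2} + z_β)² · σ² / δ²
  = (2.576 + 1.036)² · 475² / 167²
  = 13.0465 · 225625 / 27889
  = 105.55
Finite-population correction (N = 1731): 105.55 / (1 + (105.55 − 1)/1731) = 99.54.
Round up → n = 100.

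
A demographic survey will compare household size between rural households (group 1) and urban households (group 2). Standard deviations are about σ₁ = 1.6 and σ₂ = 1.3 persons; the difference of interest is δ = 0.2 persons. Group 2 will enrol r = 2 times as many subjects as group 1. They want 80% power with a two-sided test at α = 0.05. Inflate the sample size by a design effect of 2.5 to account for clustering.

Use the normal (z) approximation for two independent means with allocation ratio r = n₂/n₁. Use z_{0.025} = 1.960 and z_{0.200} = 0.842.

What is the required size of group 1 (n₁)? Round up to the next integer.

n₁ = (z_{α/2} + z_β)² · (σ₁² + σ₂²/r) / δ²
   = (1.960 + 0.842)² · (1.6² + 1.3²/2) / 0.2²
   = 7.8512 · (2.56 + 0.845) / 0.04
   = 7.8512 · 3.405 / 0.04
   = 668.33
Design effect: 2.5 × 668.33 = 1670.83.
Round up → n₁ = 1671; n₂ = r·n₁ = 2 × 1671 = 3342.

n₁ = 1671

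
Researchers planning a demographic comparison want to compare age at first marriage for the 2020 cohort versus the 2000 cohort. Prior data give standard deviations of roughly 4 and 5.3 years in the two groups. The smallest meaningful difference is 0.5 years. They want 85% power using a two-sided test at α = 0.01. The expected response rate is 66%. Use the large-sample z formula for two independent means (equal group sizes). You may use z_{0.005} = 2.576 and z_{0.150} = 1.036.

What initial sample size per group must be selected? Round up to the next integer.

n = 3487 per group

n = (z_{α/2} + z_β)² · (σ₁² + σ₂²) / δ²
  = (2.576 + 1.036)² · (4² + 5.3² = 44.09) / 0.5²
  = 13.0465 · 44.09 / 0.25
  = 2300.89
Adjust for 66% response: 2300.89 / 0.66 = 3486.19.
Round up → n = 3487 per group.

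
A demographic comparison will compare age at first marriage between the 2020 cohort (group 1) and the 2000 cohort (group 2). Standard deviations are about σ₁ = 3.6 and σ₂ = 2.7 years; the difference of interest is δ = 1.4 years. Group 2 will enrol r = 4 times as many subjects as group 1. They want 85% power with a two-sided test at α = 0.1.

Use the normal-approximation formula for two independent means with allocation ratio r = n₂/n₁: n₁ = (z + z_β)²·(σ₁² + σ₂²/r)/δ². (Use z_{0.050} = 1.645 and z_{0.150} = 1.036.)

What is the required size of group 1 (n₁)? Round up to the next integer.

n₁ = 55

n₁ = (z_{α/2} + z_β)² · (σ₁² + σ₂²/r) / δ²
   = (1.645 + 1.036)² · (3.6² + 2.7²/4) / 1.4²
   = 7.1878 · (12.96 + 1.8225) / 1.96
   = 7.1878 · 14.7825 / 1.96
   = 54.21
Round up → n₁ = 55; n₂ = r·n₁ = 4 × 55 = 220.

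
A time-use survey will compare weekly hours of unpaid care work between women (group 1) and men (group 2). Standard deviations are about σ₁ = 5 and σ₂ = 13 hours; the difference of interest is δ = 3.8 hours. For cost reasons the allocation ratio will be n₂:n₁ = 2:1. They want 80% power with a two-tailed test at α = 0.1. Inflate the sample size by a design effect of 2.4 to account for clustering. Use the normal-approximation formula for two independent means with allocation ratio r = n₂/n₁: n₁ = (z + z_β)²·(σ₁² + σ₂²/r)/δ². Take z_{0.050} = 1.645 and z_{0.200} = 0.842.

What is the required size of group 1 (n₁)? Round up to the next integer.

n₁ = 113

n₁ = (z_{α/2} + z_β)² · (σ₁² + σ₂²/r) / δ²
   = (1.645 + 0.842)² · (5² + 13²/2) / 3.8²
   = 6.1852 · (25 + 84.5) / 14.44
   = 6.1852 · 109.5 / 14.44
   = 46.90
Design effect: 2.4 × 46.90 = 112.57.
Round up → n₁ = 113; n₂ = r·n₁ = 2 × 113 = 226.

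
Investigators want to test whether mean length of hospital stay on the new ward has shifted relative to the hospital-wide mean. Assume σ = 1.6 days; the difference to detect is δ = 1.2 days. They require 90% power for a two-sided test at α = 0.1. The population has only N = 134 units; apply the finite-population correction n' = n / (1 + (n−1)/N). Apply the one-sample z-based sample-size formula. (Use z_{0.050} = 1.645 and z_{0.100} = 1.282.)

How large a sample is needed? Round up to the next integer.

n = 14

n = (z_{α/2} + z_β)² · σ² / δ²
  = (1.645 + 1.282)² · 1.6² / 1.2²
  = 8.5673 · 2.56 / 1.44
  = 15.23
Finite-population correction (N = 134): 15.23 / (1 + (15.23 − 1)/134) = 13.77.
Round up → n = 14.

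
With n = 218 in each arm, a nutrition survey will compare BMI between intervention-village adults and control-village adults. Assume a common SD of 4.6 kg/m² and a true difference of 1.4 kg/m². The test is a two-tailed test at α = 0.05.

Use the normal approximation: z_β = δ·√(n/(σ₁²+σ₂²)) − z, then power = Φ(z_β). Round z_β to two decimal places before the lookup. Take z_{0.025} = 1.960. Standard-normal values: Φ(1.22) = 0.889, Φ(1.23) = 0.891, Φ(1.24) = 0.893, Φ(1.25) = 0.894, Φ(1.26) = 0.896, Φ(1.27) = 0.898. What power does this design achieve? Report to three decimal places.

z_β = δ·√(n/(σ₁²+σ₂²)) − z_{α/2}
    = 1.4 · √(218/42.32) − 1.960
    = 1.4 · 2.26963 − 1.960
    = 3.1775 − 1.960 = 1.2175 → 1.22
Power = Φ(1.22) = 0.889.

Power ≈ 0.889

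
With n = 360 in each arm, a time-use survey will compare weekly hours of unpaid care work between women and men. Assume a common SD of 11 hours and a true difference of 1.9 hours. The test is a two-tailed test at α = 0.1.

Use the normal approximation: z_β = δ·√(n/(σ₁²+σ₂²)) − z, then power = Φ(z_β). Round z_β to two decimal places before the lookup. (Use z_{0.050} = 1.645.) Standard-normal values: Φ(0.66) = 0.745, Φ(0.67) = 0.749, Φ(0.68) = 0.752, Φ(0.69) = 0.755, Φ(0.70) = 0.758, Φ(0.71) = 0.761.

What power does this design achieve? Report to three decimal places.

z_β = δ·√(n/(σ₁²+σ₂²)) − z_{α/2}
    = 1.9 · √(360/242) − 1.645
    = 1.9 · 1.21967 − 1.645
    = 2.3174 − 1.645 = 0.6724 → 0.67
Power = Φ(0.67) = 0.749.

Power ≈ 0.749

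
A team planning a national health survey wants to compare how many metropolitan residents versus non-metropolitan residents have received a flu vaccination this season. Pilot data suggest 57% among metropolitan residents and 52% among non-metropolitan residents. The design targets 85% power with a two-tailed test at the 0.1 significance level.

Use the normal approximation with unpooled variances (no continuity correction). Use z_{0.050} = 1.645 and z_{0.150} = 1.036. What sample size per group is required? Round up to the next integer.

n = 1423 per group

n = (z_{α/2} + z_β)² · [p₁(1−p₁) + p₂(1−p₂)] / (p₁ − p₂)²
  = (1.645 + 1.036)² · (0.57·0.43 + 0.52·0.48) / (0.05)²
  = (2.681)² · (0.2451 + 0.2496) / 0.0025
  = 7.1878 · 0.4947 / 0.0025
  = 1422.31
Round up → n = 1423 per group.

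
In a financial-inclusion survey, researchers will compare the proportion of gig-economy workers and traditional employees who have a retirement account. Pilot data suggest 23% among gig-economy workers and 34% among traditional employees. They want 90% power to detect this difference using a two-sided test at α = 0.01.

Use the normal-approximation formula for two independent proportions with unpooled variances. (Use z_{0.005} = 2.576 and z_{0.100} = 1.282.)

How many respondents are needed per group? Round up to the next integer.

n = 494 per group

n = (z_{α/2} + z_β)² · [p₁(1−p₁) + p₂(1−p₂)] / (p₁ − p₂)²
  = (2.576 + 1.282)² · (0.23·0.77 + 0.34·0.66) / (-0.11)²
  = (3.858)² · (0.1771 + 0.2244) / 0.0121
  = 14.8842 · 0.4015 / 0.0121
  = 493.88
Round up → n = 494 per group.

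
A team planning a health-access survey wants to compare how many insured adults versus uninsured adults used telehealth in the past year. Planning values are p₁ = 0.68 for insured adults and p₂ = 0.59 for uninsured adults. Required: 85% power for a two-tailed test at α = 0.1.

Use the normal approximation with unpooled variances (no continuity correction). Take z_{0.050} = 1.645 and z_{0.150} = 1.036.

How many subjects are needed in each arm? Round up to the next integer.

n = (z_{α/2} + z_β)² · [p₁(1−p₁) + p₂(1−p₂)] / (p₁ − p₂)²
  = (1.645 + 1.036)² · (0.68·0.32 + 0.59·0.41) / (0.09)²
  = (2.681)² · (0.2176 + 0.2419) / 0.0081
  = 7.1878 · 0.4595 / 0.0081
  = 407.75
Round up → n = 408 per group.

n = 408 per group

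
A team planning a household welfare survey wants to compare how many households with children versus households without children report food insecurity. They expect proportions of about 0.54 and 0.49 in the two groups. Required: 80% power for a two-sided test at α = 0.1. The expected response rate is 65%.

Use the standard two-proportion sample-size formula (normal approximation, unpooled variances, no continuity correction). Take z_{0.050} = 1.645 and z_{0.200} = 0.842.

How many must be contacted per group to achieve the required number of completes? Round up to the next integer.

n = 1897 per group

n = (z_{α/2} + z_β)² · [p₁(1−p₁) + p₂(1−p₂)] / (p₁ − p₂)²
  = (1.645 + 0.842)² · (0.54·0.46 + 0.49·0.51) / (0.05)²
  = (2.487)² · (0.2484 + 0.2499) / 0.0025
  = 6.1852 · 0.4983 / 0.0025
  = 1232.83
Adjust for 65% response: 1232.83 / 0.65 = 1896.66.
Round up → n = 1897 per group.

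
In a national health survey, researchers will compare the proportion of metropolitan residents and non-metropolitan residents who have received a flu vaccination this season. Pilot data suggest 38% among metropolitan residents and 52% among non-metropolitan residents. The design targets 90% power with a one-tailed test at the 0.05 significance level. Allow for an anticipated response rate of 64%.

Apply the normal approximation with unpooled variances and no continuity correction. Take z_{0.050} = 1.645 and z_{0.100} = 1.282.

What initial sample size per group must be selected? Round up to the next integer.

n = 332 per group

n = (z_α + z_β)² · [p₁(1−p₁) + p₂(1−p₂)] / (p₁ − p₂)²
  = (1.645 + 1.282)² · (0.38·0.62 + 0.52·0.48) / (-0.14)²
  = (2.927)² · (0.2356 + 0.2496) / 0.0196
  = 8.5673 · 0.4852 / 0.0196
  = 212.09
Adjust for 64% response: 212.09 / 0.64 = 331.38.
Round up → n = 332 per group.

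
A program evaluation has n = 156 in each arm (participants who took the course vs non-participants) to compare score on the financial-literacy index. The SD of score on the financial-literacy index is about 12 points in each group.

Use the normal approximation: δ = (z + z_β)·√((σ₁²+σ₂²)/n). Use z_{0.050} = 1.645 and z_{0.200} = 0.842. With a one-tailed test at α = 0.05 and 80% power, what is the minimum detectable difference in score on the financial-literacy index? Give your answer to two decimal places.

Minimum detectable difference ≈ 3.38 points

δ = (z_α + z_β) · √((σ₁²+σ₂²)/n)
  = (1.645 + 0.842) · √(288/156)
  = 2.487 · √1.8462
  = 2.487 · 1.3587
  = 3.3792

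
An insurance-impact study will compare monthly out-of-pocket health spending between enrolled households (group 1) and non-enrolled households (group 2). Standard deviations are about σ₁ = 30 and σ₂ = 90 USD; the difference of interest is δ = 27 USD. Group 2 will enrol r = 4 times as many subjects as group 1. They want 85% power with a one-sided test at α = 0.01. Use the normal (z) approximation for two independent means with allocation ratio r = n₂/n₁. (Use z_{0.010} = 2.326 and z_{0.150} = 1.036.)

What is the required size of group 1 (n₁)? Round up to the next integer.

n₁ = 46

n₁ = (z_α + z_β)² · (σ₁² + σ₂²/r) / δ²
   = (2.326 + 1.036)² · (30² + 90²/4) / 27²
   = 11.3030 · (900 + 2025) / 729
   = 11.3030 · 2925 / 729
   = 45.35
Round up → n₁ = 46; n₂ = r·n₁ = 4 × 46 = 184.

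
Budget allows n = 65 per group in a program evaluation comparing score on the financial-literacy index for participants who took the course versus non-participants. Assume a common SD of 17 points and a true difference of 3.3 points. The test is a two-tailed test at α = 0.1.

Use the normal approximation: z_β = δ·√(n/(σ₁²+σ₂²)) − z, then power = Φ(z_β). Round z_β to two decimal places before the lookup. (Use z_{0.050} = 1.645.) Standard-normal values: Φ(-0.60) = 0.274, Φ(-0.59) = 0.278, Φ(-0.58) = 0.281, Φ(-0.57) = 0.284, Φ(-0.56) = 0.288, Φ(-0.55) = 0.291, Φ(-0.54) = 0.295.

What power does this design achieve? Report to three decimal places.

z_β = δ·√(n/(σ₁²+σ₂²)) − z_{α/2}
    = 3.3 · √(65/578) − 1.645
    = 3.3 · 0.33535 − 1.645
    = 1.1066 − 1.645 = -0.5384 → -0.54
Power = Φ(-0.54) = 0.295.

Power ≈ 0.295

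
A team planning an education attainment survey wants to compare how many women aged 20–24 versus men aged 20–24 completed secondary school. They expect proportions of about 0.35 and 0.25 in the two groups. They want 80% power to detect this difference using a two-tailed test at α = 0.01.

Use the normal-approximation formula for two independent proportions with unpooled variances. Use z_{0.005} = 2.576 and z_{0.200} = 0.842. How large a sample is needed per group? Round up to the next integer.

n = (z_{α/2} + z_β)² · [p₁(1−p₁) + p₂(1−p₂)] / (p₁ − p₂)²
  = (2.576 + 0.842)² · (0.35·0.65 + 0.25·0.75) / (0.10)²
  = (3.418)² · (0.2275 + 0.1875) / 0.0100
  = 11.6827 · 0.4150 / 0.0100
  = 484.83
Round up → n = 485 per group.

n = 485 per group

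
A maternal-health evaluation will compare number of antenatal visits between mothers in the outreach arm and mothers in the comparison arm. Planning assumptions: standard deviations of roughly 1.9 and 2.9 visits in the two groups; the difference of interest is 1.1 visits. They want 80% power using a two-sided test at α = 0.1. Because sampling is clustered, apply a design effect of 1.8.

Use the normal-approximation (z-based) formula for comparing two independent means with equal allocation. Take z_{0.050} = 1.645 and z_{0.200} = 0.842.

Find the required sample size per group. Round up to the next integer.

n = (z_{α/2} + z_β)² · (σ₁² + σ₂²) / δ²
  = (1.645 + 0.842)² · (1.9² + 2.9² = 12.02) / 1.1²
  = 6.1852 · 12.02 / 1.21
  = 61.44
Design effect: 1.8 × 61.44 = 110.60.
Round up → n = 111 per group.

n = 111 per group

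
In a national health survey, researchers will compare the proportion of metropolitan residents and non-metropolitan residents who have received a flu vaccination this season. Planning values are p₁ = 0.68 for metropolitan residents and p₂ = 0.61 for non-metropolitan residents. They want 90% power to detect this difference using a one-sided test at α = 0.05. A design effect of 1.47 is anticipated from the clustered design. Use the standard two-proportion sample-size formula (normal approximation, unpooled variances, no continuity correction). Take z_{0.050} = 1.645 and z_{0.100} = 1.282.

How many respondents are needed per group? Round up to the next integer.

n = (z_α + z_β)² · [p₁(1−p₁) + p₂(1−p₂)] / (p₁ − p₂)²
  = (1.645 + 1.282)² · (0.68·0.32 + 0.61·0.39) / (0.07)²
  = (2.927)² · (0.2176 + 0.2379) / 0.0049
  = 8.5673 · 0.4555 / 0.0049
  = 796.41
Design effect: 1.47 × 796.41 = 1170.73.
Round up → n = 1171 per group.

n = 1171 per group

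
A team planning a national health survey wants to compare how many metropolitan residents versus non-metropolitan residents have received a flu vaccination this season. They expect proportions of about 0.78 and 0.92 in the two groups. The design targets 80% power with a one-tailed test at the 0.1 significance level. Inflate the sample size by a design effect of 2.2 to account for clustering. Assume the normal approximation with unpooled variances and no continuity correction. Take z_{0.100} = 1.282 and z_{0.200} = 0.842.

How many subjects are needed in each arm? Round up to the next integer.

n = 125 per group

n = (z_α + z_β)² · [p₁(1−p₁) + p₂(1−p₂)] / (p₁ − p₂)²
  = (1.282 + 0.842)² · (0.78·0.22 + 0.92·0.08) / (-0.14)²
  = (2.124)² · (0.1716 + 0.0736) / 0.0196
  = 4.5114 · 0.2452 / 0.0196
  = 56.44
Design effect: 2.2 × 56.44 = 124.16.
Round up → n = 125 per group.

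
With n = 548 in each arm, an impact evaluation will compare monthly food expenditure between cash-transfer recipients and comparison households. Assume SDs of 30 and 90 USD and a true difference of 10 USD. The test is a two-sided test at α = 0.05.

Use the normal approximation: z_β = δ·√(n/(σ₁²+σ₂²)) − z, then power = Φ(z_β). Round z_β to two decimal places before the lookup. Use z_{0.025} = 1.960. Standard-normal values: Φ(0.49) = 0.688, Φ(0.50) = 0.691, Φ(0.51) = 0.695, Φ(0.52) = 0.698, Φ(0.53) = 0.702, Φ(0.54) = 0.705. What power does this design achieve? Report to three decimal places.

z_β = δ·√(n/(σ₁²+σ₂²)) − z_{α/2}
    = 10 · √(548/9000) − 1.960
    = 10 · 0.24676 − 1.960
    = 2.4676 − 1.960 = 0.5076 → 0.51
Power = Φ(0.51) = 0.695.

Power ≈ 0.695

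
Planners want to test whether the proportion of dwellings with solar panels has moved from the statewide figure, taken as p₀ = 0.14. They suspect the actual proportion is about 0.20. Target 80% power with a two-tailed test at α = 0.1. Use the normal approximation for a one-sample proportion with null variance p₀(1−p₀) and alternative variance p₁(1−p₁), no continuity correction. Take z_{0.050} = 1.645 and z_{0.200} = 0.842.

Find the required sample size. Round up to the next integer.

n = [z_{α/2}·√(p₀q₀) + z_β·√(p₁q₁)]² / (p₁ − p₀)²
  = [1.645·√(0.14·0.86) + 0.842·√(0.20·0.80)]² / (0.06)²
  = [1.645·0.3470 + 0.842·0.4000]² / 0.0036
  = [0.9076]² / 0.0036
  = 228.81
Round up → n = 229.

n = 229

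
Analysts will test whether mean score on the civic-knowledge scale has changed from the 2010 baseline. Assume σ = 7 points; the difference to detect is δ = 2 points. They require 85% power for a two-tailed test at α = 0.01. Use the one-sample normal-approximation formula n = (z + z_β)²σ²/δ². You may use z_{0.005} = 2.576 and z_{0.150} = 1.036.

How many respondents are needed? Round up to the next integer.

n = 160

n = (z_{α/2} + z_β)² · σ² / δ²
  = (2.576 + 1.036)² · 7² / 2²
  = 13.0465 · 49 / 4
  = 159.82
Round up → n = 160.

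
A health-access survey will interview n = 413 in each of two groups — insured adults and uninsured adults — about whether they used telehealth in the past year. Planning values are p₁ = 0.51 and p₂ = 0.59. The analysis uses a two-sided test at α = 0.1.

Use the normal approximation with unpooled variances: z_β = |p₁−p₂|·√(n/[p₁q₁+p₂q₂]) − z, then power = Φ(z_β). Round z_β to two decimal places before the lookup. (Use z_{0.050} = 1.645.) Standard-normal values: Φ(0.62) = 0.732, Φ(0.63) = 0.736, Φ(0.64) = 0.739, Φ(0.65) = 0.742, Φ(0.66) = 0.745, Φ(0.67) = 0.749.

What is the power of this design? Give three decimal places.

z_β = |p₁−p₂|·√(n/[p₁q₁+p₂q₂]) − z_{α/2}
    = 0.08 · √(413/0.4918) − 1.645
    = 0.08 · 28.9788 − 1.645
    = 2.3183 − 1.645 = 0.6733 → 0.67
Power = Φ(0.67) = 0.749.

Power ≈ 0.749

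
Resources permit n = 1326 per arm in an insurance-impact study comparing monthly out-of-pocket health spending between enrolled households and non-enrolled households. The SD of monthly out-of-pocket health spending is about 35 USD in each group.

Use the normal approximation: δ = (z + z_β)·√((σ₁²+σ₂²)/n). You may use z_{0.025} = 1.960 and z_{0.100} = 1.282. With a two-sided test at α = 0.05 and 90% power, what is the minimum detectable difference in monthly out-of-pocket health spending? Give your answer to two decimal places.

Minimum detectable difference ≈ 4.41 USD

δ = (z_{α/2} + z_β) · √((σ₁²+σ₂²)/n)
  = (1.960 + 1.282) · √(2450/1326)
  = 3.242 · √1.8477
  = 3.242 · 1.3593
  = 4.4068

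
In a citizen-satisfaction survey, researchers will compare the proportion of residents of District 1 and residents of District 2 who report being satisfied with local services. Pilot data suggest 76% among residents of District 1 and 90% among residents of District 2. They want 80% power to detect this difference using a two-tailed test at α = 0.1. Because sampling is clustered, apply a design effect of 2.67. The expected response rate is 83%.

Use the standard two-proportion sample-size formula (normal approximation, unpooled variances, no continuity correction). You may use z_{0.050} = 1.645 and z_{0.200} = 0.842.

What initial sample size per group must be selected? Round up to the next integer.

n = 277 per group

n = (z_{α/2} + z_β)² · [p₁(1−p₁) + p₂(1−p₂)] / (p₁ − p₂)²
  = (1.645 + 0.842)² · (0.76·0.24 + 0.90·0.10) / (-0.14)²
  = (2.487)² · (0.1824 + 0.0900) / 0.0196
  = 6.1852 · 0.2724 / 0.0196
  = 85.96
Design effect: 2.67 × 85.96 = 229.52.
Adjust for 83% response: 229.52 / 0.83 = 276.53.
Round up → n = 277 per group.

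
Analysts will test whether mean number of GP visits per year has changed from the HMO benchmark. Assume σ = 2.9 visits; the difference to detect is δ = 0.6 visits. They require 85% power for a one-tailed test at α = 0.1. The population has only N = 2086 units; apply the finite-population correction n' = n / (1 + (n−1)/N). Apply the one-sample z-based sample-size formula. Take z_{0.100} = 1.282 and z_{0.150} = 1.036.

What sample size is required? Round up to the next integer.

n = (z_α + z_β)² · σ² / δ²
  = (1.282 + 1.036)² · 2.9² / 0.6²
  = 5.3731 · 8.41 / 0.36
  = 125.52
Finite-population correction (N = 2086): 125.52 / (1 + (125.52 − 1)/2086) = 118.45.
Round up → n = 119.

n = 119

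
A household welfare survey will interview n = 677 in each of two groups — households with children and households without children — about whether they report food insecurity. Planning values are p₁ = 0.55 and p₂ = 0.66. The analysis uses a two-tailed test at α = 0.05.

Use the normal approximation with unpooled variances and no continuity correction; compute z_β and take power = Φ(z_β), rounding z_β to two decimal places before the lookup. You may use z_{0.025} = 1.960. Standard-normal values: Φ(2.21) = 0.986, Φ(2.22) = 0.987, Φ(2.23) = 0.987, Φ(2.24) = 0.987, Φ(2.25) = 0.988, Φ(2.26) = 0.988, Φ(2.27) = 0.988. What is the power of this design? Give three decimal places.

z_β = |p₁−p₂|·√(n/[p₁q₁+p₂q₂]) − z_{α/2}
    = 0.11 · √(677/0.4719) − 1.960
    = 0.11 · 37.8765 − 1.960
    = 4.1664 − 1.960 = 2.2064 → 2.21
Power = Φ(2.21) = 0.986.

Power ≈ 0.986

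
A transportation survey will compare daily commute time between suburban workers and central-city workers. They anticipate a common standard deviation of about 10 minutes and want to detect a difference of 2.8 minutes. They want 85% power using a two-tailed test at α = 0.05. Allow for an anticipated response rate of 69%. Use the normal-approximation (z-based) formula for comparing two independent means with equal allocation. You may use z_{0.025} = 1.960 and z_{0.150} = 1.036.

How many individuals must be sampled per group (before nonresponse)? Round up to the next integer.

n = (z_{α/2} + z_β)² · (σ₁² + σ₂²) / δ²
  = (1.960 + 1.036)² · (2·10² = 200) / 2.8²
  = 8.9760 · 200 / 7.84
  = 228.98
Adjust for 69% response: 228.98 / 0.69 = 331.86.
Round up → n = 332 per group.

n = 332 per group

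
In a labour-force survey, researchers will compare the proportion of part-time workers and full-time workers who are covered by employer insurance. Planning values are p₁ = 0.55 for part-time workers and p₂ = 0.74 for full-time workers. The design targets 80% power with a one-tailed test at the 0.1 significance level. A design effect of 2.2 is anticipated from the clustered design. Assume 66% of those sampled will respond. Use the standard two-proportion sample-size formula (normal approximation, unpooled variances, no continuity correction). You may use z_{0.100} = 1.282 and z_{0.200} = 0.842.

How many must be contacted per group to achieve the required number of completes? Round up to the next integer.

n = (z_α + z_β)² · [p₁(1−p₁) + p₂(1−p₂)] / (p₁ − p₂)²
  = (1.282 + 0.842)² · (0.55·0.45 + 0.74·0.26) / (-0.19)²
  = (2.124)² · (0.2475 + 0.1924) / 0.0361
  = 4.5114 · 0.4399 / 0.0361
  = 54.97
Design effect: 2.2 × 54.97 = 120.94.
Adjust for 66% response: 120.94 / 0.66 = 183.25.
Round up → n = 184 per group.

n = 184 per group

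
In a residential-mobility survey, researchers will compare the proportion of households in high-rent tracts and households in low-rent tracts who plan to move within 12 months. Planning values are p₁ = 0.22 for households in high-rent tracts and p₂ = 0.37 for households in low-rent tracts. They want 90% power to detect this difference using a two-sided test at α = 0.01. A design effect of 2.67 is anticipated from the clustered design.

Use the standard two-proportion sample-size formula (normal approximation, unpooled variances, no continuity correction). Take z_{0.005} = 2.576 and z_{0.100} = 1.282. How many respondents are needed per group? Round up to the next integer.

n = (z_{α/2} + z_β)² · [p₁(1−p₁) + p₂(1−p₂)] / (p₁ − p₂)²
  = (2.576 + 1.282)² · (0.22·0.78 + 0.37·0.63) / (-0.15)²
  = (3.858)² · (0.1716 + 0.2331) / 0.0225
  = 14.8842 · 0.4047 / 0.0225
  = 267.72
Design effect: 2.67 × 267.72 = 714.80.
Round up → n = 715 per group.

n = 715 per group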